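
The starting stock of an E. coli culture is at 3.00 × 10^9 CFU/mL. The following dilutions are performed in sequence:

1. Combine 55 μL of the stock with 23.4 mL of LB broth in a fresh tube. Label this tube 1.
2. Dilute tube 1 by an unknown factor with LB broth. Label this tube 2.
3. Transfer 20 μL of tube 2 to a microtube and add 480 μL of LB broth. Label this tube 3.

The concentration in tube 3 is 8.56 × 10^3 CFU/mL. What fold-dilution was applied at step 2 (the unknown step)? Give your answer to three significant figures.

32.9-fold

Step 1: 55 μL + 23.4 mL = 23455 μL total → factor 23455/55 = 426.45
Step 2: unknown factor x
Step 3: 20 μL + 480 μL = 500 μL total → factor 500/20 = 25
Product of known-step factors = 10661
Overall factor = 3.00 × 10^9 CFU/mL / (8.56 × 10^3 CFU/mL) = 3.5047 × 10^5
x = 3.5047 × 10^5 / 10661 = 32.9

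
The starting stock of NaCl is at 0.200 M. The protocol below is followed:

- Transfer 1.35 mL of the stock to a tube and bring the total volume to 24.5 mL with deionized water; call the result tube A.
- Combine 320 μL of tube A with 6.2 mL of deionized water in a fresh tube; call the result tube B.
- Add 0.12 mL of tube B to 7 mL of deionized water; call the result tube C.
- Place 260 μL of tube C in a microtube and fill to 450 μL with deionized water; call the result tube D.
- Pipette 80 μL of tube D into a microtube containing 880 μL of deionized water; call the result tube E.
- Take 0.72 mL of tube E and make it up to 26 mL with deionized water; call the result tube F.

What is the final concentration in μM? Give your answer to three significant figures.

0.0122 μM

Step 1: 1.35 mL brought to 24.5 mL → factor 24.5/1.35 = 18.148
Step 2: 320 μL + 6.2 mL = 6520 μL total → factor 6520/320 = 20.375
Step 3: 0.12 mL + 7 mL = 7.12 mL total → factor 7.12/0.12 = 59.333
Step 4: 260 μL brought to 450 μL → factor 450/260 = 1.7308
Step 5: 80 μL + 880 μL = 960 μL total → factor 960/80 = 12
Step 6: 0.72 mL brought to 26 mL → factor 26/0.72 = 36.111
Overall dilution factor = 18.148 × 20.375 × 59.333 × 1.7308 × 12 × 36.111 = 1.6455 × 10^7
Final = 0.200 M / 1.6455 × 10^7 = 1.215 × 10^-8 M = 0.0122 μM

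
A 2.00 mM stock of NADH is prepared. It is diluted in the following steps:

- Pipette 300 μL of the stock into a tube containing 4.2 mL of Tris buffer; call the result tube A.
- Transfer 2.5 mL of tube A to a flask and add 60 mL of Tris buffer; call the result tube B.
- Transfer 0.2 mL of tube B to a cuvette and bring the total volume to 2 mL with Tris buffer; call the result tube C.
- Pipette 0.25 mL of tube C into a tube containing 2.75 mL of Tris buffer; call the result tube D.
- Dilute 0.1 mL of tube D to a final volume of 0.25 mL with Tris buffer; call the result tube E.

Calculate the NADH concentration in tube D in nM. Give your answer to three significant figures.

Step 1: 300 μL + 4.2 mL = 4500 μL total → factor 4500/300 = 15
Step 2: 2.5 mL + 60 mL = 62.5 mL total → factor 62.5/2.5 = 25
Step 3: 0.2 mL brought to 2 mL → factor 2/0.2 = 10
Step 4: 0.25 mL + 2.75 mL = 3 mL total → factor 3/0.25 = 12
Dilution factor through tube D = 15 × 25 × 10 × 12 = 45000
[tube D] = 2.00 mM / 45000 = 4.444 × 10^-5 mM = 44.4 nM

44.4 nM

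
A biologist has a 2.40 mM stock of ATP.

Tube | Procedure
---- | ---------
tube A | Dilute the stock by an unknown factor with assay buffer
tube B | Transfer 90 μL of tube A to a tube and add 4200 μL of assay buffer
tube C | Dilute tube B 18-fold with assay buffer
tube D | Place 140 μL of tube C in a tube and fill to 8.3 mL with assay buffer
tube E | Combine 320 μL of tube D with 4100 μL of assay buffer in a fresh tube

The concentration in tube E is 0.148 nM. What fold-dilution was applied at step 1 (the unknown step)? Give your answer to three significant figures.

23.1-fold

Step 1: unknown factor x
Step 2: 90 μL + 4200 μL = 4290 μL total → factor 4290/90 = 47.667
Step 3: 18-fold → factor 18
Step 4: 140 μL brought to 8.3 mL → factor 8300/140 = 59.286
Step 5: 320 μL + 4100 μL = 4420 μL total → factor 4420/320 = 13.812
Product of known-step factors = 7.026 × 10^5
Overall factor = 2.40 mM / (0.148 nM) = 1.6216 × 10^7
x = 1.6216 × 10^7 / 7.026 × 10^5 = 23.1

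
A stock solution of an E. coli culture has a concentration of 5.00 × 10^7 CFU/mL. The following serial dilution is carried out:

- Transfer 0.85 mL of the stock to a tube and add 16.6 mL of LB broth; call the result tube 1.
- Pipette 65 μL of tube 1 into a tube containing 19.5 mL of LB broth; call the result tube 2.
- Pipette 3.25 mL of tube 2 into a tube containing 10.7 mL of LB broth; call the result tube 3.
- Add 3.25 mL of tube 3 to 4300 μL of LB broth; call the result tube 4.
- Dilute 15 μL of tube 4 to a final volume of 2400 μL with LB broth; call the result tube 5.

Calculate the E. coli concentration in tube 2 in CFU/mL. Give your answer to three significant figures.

Step 1: 0.85 mL + 16.6 mL = 17.45 mL total → factor 17.45/0.85 = 20.529
Step 2: 65 μL + 19.5 mL = 19565 μL total → factor 19565/65 = 301
Dilution factor through tube 2 = 20.529 × 301 = 6179.4
[tube 2] = 5.00 × 10^7 CFU/mL / 6179.4 = 8.09 × 10^3 CFU/mL

8.09 × 10^3 CFU/mL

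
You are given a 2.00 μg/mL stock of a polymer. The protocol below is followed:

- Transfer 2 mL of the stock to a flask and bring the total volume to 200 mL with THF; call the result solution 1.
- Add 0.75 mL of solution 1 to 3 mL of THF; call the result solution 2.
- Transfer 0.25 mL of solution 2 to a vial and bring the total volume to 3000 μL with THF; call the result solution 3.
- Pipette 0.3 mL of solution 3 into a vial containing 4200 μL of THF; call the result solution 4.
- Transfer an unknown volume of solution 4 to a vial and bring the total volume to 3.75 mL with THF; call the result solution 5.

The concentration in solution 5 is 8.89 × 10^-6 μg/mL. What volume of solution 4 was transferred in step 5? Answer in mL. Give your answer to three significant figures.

1.50 mL

Step 1: 2 mL brought to 200 mL → factor 200/2 = 100
Step 2: 0.75 mL + 3 mL = 3.75 mL total → factor 3.75/0.75 = 5
Step 3: 0.25 mL brought to 3000 μL → factor 3/0.25 = 12
Step 4: 0.3 mL + 4200 μL = 4.5 mL total → factor 4.5/0.3 = 15
Step 5: v brought to 3.75 mL → factor = 3.75 mL/v
Product of known-step factors = 90000
Overall factor = 2.00 μg/mL / (8.89 × 10^-6 μg/mL) = 2.2497 × 10^5
Step-5 factor = 2.2497 × 10^5 / 90000 = 2.4997
v = 3.75 mL / 2.4997 = 1.50 mL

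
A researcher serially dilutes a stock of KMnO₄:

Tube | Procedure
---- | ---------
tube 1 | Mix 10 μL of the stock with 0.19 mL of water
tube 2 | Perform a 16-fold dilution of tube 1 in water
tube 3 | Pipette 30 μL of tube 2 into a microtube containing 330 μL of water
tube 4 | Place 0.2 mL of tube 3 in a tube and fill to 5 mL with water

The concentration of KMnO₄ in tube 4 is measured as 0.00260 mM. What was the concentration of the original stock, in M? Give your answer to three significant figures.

0.250 M

Step 1: 10 μL + 0.19 mL = 200 μL total → factor 200/10 = 20
Step 2: 16-fold → factor 16
Step 3: 30 μL + 330 μL = 360 μL total → factor 360/30 = 12
Step 4: 0.2 mL brought to 5 mL → factor 5/0.2 = 25
Overall dilution factor = 20 × 16 × 12 × 25 = 96000
Stock = 0.00260 mM × 96000 = 249.6 mM = 0.250 M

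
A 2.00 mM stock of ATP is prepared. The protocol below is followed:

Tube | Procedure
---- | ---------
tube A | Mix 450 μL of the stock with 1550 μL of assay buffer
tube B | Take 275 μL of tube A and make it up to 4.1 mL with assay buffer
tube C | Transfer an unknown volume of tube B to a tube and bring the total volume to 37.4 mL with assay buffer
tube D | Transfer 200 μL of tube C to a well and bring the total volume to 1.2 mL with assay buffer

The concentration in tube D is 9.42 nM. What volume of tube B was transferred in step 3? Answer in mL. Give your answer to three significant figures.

0.0700 mL

Step 1: 450 μL + 1550 μL = 2000 μL total → factor 2000/450 = 4.4444
Step 2: 275 μL brought to 4.1 mL → factor 4100/275 = 14.909
Step 3: v brought to 37.4 mL → factor = 37.4 mL/v
Step 4: 200 μL brought to 1.2 mL → factor 1200/200 = 6
Product of known-step factors = 397.58
Overall factor = 2.00 mM / (9.42 nM) = 2.1231 × 10^5
Step-3 factor = 2.1231 × 10^5 / 397.58 = 534.02
v = 37.4 mL / 534.02 = 0.0700 mL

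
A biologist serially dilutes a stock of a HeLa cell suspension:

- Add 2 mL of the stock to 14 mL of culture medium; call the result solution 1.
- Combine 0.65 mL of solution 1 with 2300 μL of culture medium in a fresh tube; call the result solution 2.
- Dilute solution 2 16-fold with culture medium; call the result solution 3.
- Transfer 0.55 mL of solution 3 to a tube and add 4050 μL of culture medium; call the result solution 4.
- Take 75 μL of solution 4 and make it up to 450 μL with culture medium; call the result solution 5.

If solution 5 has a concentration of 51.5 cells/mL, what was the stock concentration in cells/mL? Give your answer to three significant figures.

Step 1: 2 mL + 14 mL = 16 mL total → factor 16/2 = 8
Step 2: 0.65 mL + 2300 μL = 2.95 mL total → factor 2.95/0.65 = 4.5385
Step 3: 16-fold → factor 16
Step 4: 0.55 mL + 4050 μL = 4.6 mL total → factor 4.6/0.55 = 8.3636
Step 5: 75 μL brought to 450 μL → factor 450/75 = 6
Overall dilution factor = 8 × 4.5385 × 16 × 8.3636 × 6 = 29152
Stock = 51.5 cells/mL × 29152 = 1.50 × 10^6 cells/mL

1.50 × 10^6 cells/mL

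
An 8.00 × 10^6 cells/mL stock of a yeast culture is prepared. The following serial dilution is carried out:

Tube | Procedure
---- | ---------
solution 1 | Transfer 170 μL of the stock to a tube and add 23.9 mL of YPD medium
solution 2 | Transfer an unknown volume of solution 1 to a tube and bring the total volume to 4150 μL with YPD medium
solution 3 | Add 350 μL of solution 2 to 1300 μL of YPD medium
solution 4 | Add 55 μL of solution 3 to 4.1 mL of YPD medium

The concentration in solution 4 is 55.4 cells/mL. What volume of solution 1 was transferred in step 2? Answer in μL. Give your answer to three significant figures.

1.45 × 10^3 μL

Step 1: 170 μL + 23.9 mL = 24070 μL total → factor 24070/170 = 141.59
Step 2: v brought to 4150 μL → factor = 4150 μL/v
Step 3: 350 μL + 1300 μL = 1650 μL total → factor 1650/350 = 4.7143
Step 4: 55 μL + 4.1 mL = 4155 μL total → factor 4155/55 = 75.545
Product of known-step factors = 50426
Overall factor = 8.00 × 10^6 cells/mL / (55.4 cells/mL) = 1.444 × 10^5
Step-2 factor = 1.444 × 10^5 / 50426 = 2.8637
v = 4150 μL / 2.8637 = 1.45 × 10^3 μL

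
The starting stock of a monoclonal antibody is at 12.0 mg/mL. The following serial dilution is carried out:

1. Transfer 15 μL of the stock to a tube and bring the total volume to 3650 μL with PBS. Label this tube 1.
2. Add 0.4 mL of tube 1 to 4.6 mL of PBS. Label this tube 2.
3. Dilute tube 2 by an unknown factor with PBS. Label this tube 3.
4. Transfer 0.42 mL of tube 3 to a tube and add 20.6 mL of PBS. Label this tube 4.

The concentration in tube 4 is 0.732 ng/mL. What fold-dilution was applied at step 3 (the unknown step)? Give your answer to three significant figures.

Step 1: 15 μL brought to 3650 μL → factor 3650/15 = 243.33
Step 2: 0.4 mL + 4.6 mL = 5 mL total → factor 5/0.4 = 12.5
Step 3: unknown factor x
Step 4: 0.42 mL + 20.6 mL = 21.02 mL total → factor 21.02/0.42 = 50.048
Product of known-step factors = 1.5223 × 10^5
Overall factor = 12.0 mg/mL / (0.732 ng/mL) = 1.6393 × 10^7
x = 1.6393 × 10^7 / 1.5223 × 10^5 = 108

108-fold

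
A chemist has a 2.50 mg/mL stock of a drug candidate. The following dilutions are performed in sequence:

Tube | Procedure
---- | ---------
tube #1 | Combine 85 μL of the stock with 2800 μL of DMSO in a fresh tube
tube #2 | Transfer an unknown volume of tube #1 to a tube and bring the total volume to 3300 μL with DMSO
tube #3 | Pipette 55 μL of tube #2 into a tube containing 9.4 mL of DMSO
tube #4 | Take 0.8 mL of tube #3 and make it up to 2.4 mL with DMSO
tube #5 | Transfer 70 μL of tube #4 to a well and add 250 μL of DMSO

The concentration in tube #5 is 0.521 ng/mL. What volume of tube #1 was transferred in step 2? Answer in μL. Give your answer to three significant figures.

Step 1: 85 μL + 2800 μL = 2885 μL total → factor 2885/85 = 33.941
Step 2: v brought to 3300 μL → factor = 3300 μL/v
Step 3: 55 μL + 9.4 mL = 9455 μL total → factor 9455/55 = 171.91
Step 4: 0.8 mL brought to 2.4 mL → factor 2.4/0.8 = 3
Step 5: 70 μL + 250 μL = 320 μL total → factor 320/70 = 4.5714
Product of known-step factors = 80020
Overall factor = 2.50 mg/mL / (0.521 ng/mL) = 4.7985 × 10^6
Step-2 factor = 4.7985 × 10^6 / 80020 = 59.966
v = 3300 μL / 59.966 = 55.0 μL

55.0 μL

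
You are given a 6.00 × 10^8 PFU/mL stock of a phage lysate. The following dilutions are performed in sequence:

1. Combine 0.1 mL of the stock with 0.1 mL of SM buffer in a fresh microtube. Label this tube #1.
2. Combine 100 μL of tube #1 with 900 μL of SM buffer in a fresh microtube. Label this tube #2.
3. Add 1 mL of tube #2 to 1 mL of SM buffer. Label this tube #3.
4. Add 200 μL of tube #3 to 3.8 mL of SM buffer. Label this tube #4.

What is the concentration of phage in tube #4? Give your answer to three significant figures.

Step 1: 0.1 mL + 0.1 mL = 0.2 mL total → factor 0.2/0.1 = 2
Step 2: 100 μL + 900 μL = 1000 μL total → factor 1000/100 = 10
Step 3: 1 mL + 1 mL = 2 mL total → factor 2/1 = 2
Step 4: 200 μL + 3.8 mL = 4000 μL total → factor 4000/200 = 20
Overall dilution factor = 2 × 10 × 2 × 20 = 800
Final = 6.00 × 10^8 PFU/mL / 800 = 7.50 × 10^5 PFU/mL

7.50 × 10^5 PFU/mL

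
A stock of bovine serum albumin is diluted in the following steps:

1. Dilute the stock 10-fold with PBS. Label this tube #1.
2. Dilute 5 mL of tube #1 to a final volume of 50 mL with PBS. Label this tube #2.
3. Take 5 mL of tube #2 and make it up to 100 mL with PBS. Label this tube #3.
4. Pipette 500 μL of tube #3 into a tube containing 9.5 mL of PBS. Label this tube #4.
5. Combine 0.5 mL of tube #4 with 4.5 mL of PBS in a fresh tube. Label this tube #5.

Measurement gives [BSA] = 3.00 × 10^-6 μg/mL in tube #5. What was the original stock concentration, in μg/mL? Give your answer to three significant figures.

1.20 μg/mL

Step 1: 10-fold → factor 10
Step 2: 5 mL brought to 50 mL → factor 50/5 = 10
Step 3: 5 mL brought to 100 mL → factor 100/5 = 20
Step 4: 500 μL + 9.5 mL = 10000 μL total → factor 10000/500 = 20
Step 5: 0.5 mL + 4.5 mL = 5 mL total → factor 5/0.5 = 10
Overall dilution factor = 10 × 10 × 20 × 20 × 10 = 4 × 10^5
Stock = 3.00 × 10^-6 μg/mL × 4 × 10^5 = 1.20 μg/mL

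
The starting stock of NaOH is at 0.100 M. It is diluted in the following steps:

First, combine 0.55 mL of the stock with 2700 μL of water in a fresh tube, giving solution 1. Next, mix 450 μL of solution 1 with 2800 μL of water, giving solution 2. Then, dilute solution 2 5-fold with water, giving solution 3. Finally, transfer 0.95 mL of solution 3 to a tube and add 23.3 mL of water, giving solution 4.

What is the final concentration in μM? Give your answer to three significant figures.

Step 1: 0.55 mL + 2700 μL = 3.25 mL total → factor 3.25/0.55 = 5.9091
Step 2: 450 μL + 2800 μL = 3250 μL total → factor 3250/450 = 7.2222
Step 3: 5-fold → factor 5
Step 4: 0.95 mL + 23.3 mL = 24.25 mL total → factor 24.25/0.95 = 25.526
Overall dilution factor = 5.9091 × 7.2222 × 5 × 25.526 = 5446.9
Final = 0.100 M / 5446.9 = 1.836 × 10^-5 M = 18.4 μM

18.4 μM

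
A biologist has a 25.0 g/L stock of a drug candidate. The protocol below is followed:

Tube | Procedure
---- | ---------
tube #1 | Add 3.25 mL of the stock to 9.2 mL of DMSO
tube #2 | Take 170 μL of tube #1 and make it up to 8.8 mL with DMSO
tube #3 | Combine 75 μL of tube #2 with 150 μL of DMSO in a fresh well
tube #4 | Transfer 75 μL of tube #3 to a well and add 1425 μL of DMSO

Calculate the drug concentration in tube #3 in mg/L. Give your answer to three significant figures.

Step 1: 3.25 mL + 9.2 mL = 12.45 mL total → factor 12.45/3.25 = 3.8308
Step 2: 170 μL brought to 8.8 mL → factor 8800/170 = 51.765
Step 3: 75 μL + 150 μL = 225 μL total → factor 225/75 = 3
Dilution factor through tube #3 = 3.8308 × 51.765 × 3 = 594.9
[tube #3] = 25.0 g/L / 594.9 = 0.04202 g/L = 42.0 mg/L

42.0 mg/L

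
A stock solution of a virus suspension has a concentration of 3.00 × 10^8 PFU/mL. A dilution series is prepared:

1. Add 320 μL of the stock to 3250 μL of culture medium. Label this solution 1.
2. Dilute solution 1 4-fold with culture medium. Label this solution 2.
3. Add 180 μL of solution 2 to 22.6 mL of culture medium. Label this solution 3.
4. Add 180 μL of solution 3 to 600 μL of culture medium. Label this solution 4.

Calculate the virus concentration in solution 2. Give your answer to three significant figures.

Step 1: 320 μL + 3250 μL = 3570 μL total → factor 3570/320 = 11.156
Step 2: 4-fold → factor 4
Dilution factor through solution 2 = 11.156 × 4 = 44.625
[solution 2] = 3.00 × 10^8 PFU/mL / 44.625 = 6.72 × 10^6 PFU/mL

6.72 × 10^6 PFU/mL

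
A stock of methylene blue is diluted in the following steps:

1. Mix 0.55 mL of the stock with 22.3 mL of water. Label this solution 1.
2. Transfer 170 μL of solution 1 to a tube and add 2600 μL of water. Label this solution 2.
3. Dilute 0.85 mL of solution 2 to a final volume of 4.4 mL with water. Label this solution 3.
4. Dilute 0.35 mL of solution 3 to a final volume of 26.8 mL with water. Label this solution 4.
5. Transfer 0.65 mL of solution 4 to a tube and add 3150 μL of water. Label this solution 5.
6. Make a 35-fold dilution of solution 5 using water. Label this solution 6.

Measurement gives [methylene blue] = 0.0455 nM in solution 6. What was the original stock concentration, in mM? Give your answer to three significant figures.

Step 1: 0.55 mL + 22.3 mL = 22.85 mL total → factor 22.85/0.55 = 41.545
Step 2: 170 μL + 2600 μL = 2770 μL total → factor 2770/170 = 16.294
Step 3: 0.85 mL brought to 4.4 mL → factor 4.4/0.85 = 5.1765
Step 4: 0.35 mL brought to 26.8 mL → factor 26.8/0.35 = 76.571
Step 5: 0.65 mL + 3150 μL = 3.8 mL total → factor 3.8/0.65 = 5.8462
Step 6: 35-fold → factor 35
Overall dilution factor = 41.545 × 16.294 × 5.1765 × 76.571 × 5.8462 × 35 = 5.4903 × 10^7
Stock = 0.0455 nM × 5.4903 × 10^7 = 2.498 × 10^6 nM = 2.50 mM

2.50 mM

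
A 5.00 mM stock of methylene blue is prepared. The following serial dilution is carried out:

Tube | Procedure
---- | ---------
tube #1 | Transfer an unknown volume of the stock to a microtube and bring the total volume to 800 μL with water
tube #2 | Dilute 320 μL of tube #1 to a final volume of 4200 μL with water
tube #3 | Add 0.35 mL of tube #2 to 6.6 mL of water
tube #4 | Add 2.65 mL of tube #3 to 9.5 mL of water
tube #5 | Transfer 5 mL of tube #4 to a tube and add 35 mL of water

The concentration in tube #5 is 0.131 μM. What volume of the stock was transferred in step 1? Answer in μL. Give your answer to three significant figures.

200 μL

Step 1: v brought to 800 μL → factor = 800 μL/v
Step 2: 320 μL brought to 4200 μL → factor 4200/320 = 13.125
Step 3: 0.35 mL + 6.6 mL = 6.95 mL total → factor 6.95/0.35 = 19.857
Step 4: 2.65 mL + 9.5 mL = 12.15 mL total → factor 12.15/2.65 = 4.5849
Step 5: 5 mL + 35 mL = 40 mL total → factor 40/5 = 8
Product of known-step factors = 9559.5
Overall factor = 5.00 mM / (0.131 μM) = 38168
Step-1 factor = 38168 / 9559.5 = 3.9927
v = 800 μL / 3.9927 = 200 μL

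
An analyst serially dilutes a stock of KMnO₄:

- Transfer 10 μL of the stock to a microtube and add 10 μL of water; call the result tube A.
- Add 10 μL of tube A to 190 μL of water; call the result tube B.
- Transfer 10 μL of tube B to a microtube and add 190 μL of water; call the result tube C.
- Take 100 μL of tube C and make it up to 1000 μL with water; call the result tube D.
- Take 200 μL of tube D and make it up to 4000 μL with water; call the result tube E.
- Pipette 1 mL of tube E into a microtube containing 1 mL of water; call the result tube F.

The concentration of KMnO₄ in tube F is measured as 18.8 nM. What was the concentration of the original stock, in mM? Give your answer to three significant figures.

6.02 mM

Step 1: 10 μL + 10 μL = 20 μL total → factor 20/10 = 2
Step 2: 10 μL + 190 μL = 200 μL total → factor 200/10 = 20
Step 3: 10 μL + 190 μL = 200 μL total → factor 200/10 = 20
Step 4: 100 μL brought to 1000 μL → factor 1000/100 = 10
Step 5: 200 μL brought to 4000 μL → factor 4000/200 = 20
Step 6: 1 mL + 1 mL = 2 mL total → factor 2/1 = 2
Overall dilution factor = 2 × 20 × 20 × 10 × 20 × 2 = 3.2 × 10^5
Stock = 18.8 nM × 3.2 × 10^5 = 6.016 × 10^6 nM = 6.02 mM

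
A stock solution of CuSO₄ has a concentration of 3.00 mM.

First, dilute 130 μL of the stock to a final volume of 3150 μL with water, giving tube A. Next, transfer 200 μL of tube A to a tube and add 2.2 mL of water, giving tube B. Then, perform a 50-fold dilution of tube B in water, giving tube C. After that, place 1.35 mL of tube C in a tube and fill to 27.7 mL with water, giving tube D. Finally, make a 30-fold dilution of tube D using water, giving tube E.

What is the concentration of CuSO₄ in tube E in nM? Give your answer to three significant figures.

Step 1: 130 μL brought to 3150 μL → factor 3150/130 = 24.231
Step 2: 200 μL + 2.2 mL = 2400 μL total → factor 2400/200 = 12
Step 3: 50-fold → factor 50
Step 4: 1.35 mL brought to 27.7 mL → factor 27.7/1.35 = 20.519
Step 5: 30-fold → factor 30
Overall dilution factor = 24.231 × 12 × 50 × 20.519 × 30 = 8.9492 × 10^6
Final = 3.00 mM / 8.9492 × 10^6 = 3.352 × 10^-7 mM = 0.335 nM

0.335 nM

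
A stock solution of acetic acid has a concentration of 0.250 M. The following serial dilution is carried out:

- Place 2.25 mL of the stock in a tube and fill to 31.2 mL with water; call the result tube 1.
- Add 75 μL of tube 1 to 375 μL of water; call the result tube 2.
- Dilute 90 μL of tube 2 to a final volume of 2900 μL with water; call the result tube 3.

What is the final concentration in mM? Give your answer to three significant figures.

0.0933 mM

Step 1: 2.25 mL brought to 31.2 mL → factor 31.2/2.25 = 13.867
Step 2: 75 μL + 375 μL = 450 μL total → factor 450/75 = 6
Step 3: 90 μL brought to 2900 μL → factor 2900/90 = 32.222
Overall dilution factor = 13.867 × 6 × 32.222 = 2680.9
Final = 0.250 M / 2680.9 = 9.325 × 10^-5 M = 0.0933 mM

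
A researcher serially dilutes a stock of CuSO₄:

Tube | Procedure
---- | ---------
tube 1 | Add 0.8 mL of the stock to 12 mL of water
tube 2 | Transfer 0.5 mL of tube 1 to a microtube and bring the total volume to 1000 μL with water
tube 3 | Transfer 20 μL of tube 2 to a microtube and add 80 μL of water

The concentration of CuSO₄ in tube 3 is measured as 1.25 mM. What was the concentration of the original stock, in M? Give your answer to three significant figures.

Step 1: 0.8 mL + 12 mL = 12.8 mL total → factor 12.8/0.8 = 16
Step 2: 0.5 mL brought to 1000 μL → factor 1/0.5 = 2
Step 3: 20 μL + 80 μL = 100 μL total → factor 100/20 = 5
Overall dilution factor = 16 × 2 × 5 = 160
Stock = 1.25 mM × 160 = 200.0 mM = 0.200 M

0.200 M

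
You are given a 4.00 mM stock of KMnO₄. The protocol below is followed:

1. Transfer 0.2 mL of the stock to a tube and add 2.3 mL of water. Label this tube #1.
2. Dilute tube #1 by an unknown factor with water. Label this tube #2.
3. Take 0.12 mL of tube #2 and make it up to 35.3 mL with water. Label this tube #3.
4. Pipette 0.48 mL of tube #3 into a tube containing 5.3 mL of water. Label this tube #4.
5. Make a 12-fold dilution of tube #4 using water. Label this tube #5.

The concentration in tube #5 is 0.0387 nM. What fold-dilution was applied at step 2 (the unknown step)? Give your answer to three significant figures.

Step 1: 0.2 mL + 2.3 mL = 2.5 mL total → factor 2.5/0.2 = 12.5
Step 2: unknown factor x
Step 3: 0.12 mL brought to 35.3 mL → factor 35.3/0.12 = 294.17
Step 4: 0.48 mL + 5.3 mL = 5.78 mL total → factor 5.78/0.48 = 12.042
Step 5: 12-fold → factor 12
Product of known-step factors = 5.3134 × 10^5
Overall factor = 4.00 mM / (0.0387 nM) = 1.0336 × 10^8
x = 1.0336 × 10^8 / 5.3134 × 10^5 = 195

195-fold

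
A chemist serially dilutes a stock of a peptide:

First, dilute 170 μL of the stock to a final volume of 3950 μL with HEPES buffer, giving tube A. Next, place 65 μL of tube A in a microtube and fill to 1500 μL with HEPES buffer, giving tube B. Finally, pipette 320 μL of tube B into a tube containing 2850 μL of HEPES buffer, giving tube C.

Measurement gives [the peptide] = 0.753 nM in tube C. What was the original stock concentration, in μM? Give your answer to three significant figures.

Step 1: 170 μL brought to 3950 μL → factor 3950/170 = 23.235
Step 2: 65 μL brought to 1500 μL → factor 1500/65 = 23.077
Step 3: 320 μL + 2850 μL = 3170 μL total → factor 3170/320 = 9.9062
Overall dilution factor = 23.235 × 23.077 × 9.9062 = 5311.7
Stock = 0.753 nM × 5311.7 = 4000 nM = 4.00 μM

4.00 μM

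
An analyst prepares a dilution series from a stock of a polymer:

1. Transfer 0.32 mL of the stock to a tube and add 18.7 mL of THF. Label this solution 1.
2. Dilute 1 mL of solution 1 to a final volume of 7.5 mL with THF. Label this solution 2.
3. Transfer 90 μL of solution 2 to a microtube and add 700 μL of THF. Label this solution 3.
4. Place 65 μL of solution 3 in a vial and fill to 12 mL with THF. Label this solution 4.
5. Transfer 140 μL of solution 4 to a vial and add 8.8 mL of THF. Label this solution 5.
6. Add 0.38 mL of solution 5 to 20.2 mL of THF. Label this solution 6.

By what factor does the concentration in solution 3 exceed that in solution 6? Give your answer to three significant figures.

Step 1: 0.32 mL + 18.7 mL = 19.02 mL total → factor 19.02/0.32 = 59.438
Step 2: 1 mL brought to 7.5 mL → factor 7.5/1 = 7.5
Step 3: 90 μL + 700 μL = 790 μL total → factor 790/90 = 8.7778
Step 4: 65 μL brought to 12 mL → factor 12000/65 = 184.62
Step 5: 140 μL + 8.8 mL = 8940 μL total → factor 8940/140 = 63.857
Step 6: 0.38 mL + 20.2 mL = 20.58 mL total → factor 20.58/0.38 = 54.158
Dilution factor to solution 3 = 3913; to solution 6 = 2.4983 × 10^9
[solution 3]/[solution 6] = (factor to solution 6)/(factor to solution 3) = 2.4983 × 10^9/3913 = 6.38 × 10^5

6.38 × 10^5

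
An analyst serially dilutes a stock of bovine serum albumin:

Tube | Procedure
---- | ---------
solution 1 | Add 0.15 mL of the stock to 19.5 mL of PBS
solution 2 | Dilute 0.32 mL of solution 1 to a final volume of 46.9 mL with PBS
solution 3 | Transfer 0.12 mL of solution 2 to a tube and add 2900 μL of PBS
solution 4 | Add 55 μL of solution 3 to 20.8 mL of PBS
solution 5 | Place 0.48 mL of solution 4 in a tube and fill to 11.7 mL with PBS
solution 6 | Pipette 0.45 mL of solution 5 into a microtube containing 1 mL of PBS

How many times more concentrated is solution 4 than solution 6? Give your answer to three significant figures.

78.5

Step 1: 0.15 mL + 19.5 mL = 19.65 mL total → factor 19.65/0.15 = 131
Step 2: 0.32 mL brought to 46.9 mL → factor 46.9/0.32 = 146.56
Step 3: 0.12 mL + 2900 μL = 3.02 mL total → factor 3.02/0.12 = 25.167
Step 4: 55 μL + 20.8 mL = 20855 μL total → factor 20855/55 = 379.18
Step 5: 0.48 mL brought to 11.7 mL → factor 11.7/0.48 = 24.375
Step 6: 0.45 mL + 1 mL = 1.45 mL total → factor 1.45/0.45 = 3.2222
Dilution factor to solution 4 = 1.8322 × 10^8; to solution 6 = 1.439 × 10^10
[solution 4]/[solution 6] = (factor to solution 6)/(factor to solution 4) = 1.439 × 10^10/1.8322 × 10^8 = 78.5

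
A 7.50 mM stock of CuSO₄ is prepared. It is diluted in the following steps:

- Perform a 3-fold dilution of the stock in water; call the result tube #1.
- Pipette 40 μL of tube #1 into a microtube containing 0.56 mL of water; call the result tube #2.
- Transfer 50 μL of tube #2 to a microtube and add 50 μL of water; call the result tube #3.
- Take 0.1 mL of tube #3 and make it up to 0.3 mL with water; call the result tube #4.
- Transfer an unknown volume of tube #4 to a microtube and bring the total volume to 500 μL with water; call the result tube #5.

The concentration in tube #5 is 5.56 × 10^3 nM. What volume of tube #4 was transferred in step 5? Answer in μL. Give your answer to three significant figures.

Step 1: 3-fold → factor 3
Step 2: 40 μL + 0.56 mL = 600 μL total → factor 600/40 = 15
Step 3: 50 μL + 50 μL = 100 μL total → factor 100/50 = 2
Step 4: 0.1 mL brought to 0.3 mL → factor 0.3/0.1 = 3
Step 5: v brought to 500 μL → factor = 500 μL/v
Product of known-step factors = 270
Overall factor = 7.50 mM / (5.56 × 10^3 nM) = 1348.9
Step-5 factor = 1348.9 / 270 = 4.996
v = 500 μL / 4.996 = 100 μL

100 μL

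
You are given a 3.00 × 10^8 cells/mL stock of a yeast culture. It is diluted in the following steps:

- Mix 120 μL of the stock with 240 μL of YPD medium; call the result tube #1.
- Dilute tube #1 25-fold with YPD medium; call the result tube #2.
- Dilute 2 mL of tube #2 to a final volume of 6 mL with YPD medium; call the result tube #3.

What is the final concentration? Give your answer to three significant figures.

Step 1: 120 μL + 240 μL = 360 μL total → factor 360/120 = 3
Step 2: 25-fold → factor 25
Step 3: 2 mL brought to 6 mL → factor 6/2 = 3
Overall dilution factor = 3 × 25 × 3 = 225
Final = 3.00 × 10^8 cells/mL / 225 = 1.33 × 10^6 cells/mL

1.33 × 10^6 cells/mL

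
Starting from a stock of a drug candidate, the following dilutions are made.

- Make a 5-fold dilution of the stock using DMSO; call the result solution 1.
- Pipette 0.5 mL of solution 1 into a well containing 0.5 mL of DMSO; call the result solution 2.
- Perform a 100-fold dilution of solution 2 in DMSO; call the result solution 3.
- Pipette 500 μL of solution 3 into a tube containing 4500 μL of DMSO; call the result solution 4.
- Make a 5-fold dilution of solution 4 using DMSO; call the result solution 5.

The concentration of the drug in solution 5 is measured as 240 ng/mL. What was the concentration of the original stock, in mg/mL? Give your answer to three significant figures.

12.0 mg/mL

Step 1: 5-fold → factor 5
Step 2: 0.5 mL + 0.5 mL = 1 mL total → factor 1/0.5 = 2
Step 3: 100-fold → factor 100
Step 4: 500 μL + 4500 μL = 5000 μL total → factor 5000/500 = 10
Step 5: 5-fold → factor 5
Overall dilution factor = 5 × 2 × 100 × 10 × 5 = 50000
Stock = 240 ng/mL × 50000 = 1.200 × 10^7 ng/mL = 12.0 mg/mL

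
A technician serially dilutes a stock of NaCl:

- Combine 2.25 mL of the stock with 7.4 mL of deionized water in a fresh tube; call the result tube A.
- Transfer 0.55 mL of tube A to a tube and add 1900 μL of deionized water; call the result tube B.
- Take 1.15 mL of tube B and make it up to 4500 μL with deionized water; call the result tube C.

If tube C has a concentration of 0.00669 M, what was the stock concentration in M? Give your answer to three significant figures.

Step 1: 2.25 mL + 7.4 mL = 9.65 mL total → factor 9.65/2.25 = 4.2889
Step 2: 0.55 mL + 1900 μL = 2.45 mL total → factor 2.45/0.55 = 4.4545
Step 3: 1.15 mL brought to 4500 μL → factor 4.5/1.15 = 3.913
Overall dilution factor = 4.2889 × 4.4545 × 3.913 = 74.759
Stock = 0.00669 M × 74.759 = 0.500 M

0.500 M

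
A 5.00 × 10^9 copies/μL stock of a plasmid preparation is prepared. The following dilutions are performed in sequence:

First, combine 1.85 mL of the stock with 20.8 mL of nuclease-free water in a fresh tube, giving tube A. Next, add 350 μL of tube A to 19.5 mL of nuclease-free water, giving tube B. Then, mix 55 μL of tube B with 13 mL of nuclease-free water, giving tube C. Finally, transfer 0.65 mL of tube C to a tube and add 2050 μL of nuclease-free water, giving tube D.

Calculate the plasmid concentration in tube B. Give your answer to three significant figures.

7.20 × 10^6 copies/μL

Step 1: 1.85 mL + 20.8 mL = 22.65 mL total → factor 22.65/1.85 = 12.243
Step 2: 350 μL + 19.5 mL = 19850 μL total → factor 19850/350 = 56.714
Dilution factor through tube B = 12.243 × 56.714 = 694.37
[tube B] = 5.00 × 10^9 copies/μL / 694.37 = 7.20 × 10^6 copies/μL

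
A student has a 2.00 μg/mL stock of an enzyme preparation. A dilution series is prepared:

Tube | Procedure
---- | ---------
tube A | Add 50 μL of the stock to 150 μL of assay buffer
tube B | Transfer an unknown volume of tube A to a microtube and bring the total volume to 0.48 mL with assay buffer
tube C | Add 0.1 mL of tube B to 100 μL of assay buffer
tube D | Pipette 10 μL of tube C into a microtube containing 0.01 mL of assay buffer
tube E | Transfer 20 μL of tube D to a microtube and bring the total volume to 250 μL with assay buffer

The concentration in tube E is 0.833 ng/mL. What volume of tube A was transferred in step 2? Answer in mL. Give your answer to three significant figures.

0.0400 mL

Step 1: 50 μL + 150 μL = 200 μL total → factor 200/50 = 4
Step 2: v brought to 0.48 mL → factor = 0.48 mL/v
Step 3: 0.1 mL + 100 μL = 0.2 mL total → factor 0.2/0.1 = 2
Step 4: 10 μL + 0.01 mL = 20 μL total → factor 20/10 = 2
Step 5: 20 μL brought to 250 μL → factor 250/20 = 12.5
Product of known-step factors = 200
Overall factor = 2.00 μg/mL / (0.833 ng/mL) = 2401
Step-2 factor = 2401 / 200 = 12.005
v = 0.48 mL / 12.005 = 0.0400 mL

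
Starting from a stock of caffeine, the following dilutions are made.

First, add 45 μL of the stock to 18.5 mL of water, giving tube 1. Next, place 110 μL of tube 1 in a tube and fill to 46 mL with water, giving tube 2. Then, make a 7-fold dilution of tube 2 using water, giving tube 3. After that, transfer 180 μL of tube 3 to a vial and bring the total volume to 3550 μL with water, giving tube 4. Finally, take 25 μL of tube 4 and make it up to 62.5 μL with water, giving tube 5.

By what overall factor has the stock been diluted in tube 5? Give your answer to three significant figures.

5.95 × 10^7

Step 1: 45 μL + 18.5 mL = 18545 μL total → factor 18545/45 = 412.11
Step 2: 110 μL brought to 46 mL → factor 46000/110 = 418.18
Step 3: 7-fold → factor 7
Step 4: 180 μL brought to 3550 μL → factor 3550/180 = 19.722
Step 5: 25 μL brought to 62.5 μL → factor 62.5/25 = 2.5
Overall dilution factor = 412.11 × 418.18 × 7 × 19.722 × 2.5 = 5.948 × 10^7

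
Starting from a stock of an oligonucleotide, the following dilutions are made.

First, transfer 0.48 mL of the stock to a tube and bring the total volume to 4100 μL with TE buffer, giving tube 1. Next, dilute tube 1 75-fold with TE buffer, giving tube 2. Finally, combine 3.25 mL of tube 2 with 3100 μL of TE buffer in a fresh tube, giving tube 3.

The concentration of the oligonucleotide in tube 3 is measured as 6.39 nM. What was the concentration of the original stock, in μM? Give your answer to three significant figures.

8.00 μM

Step 1: 0.48 mL brought to 4100 μL → factor 4.1/0.48 = 8.5417
Step 2: 75-fold → factor 75
Step 3: 3.25 mL + 3100 μL = 6.35 mL total → factor 6.35/3.25 = 1.9538
Overall dilution factor = 8.5417 × 75 × 1.9538 = 1251.7
Stock = 6.39 nM × 1251.7 = 7998 nM = 8.00 μM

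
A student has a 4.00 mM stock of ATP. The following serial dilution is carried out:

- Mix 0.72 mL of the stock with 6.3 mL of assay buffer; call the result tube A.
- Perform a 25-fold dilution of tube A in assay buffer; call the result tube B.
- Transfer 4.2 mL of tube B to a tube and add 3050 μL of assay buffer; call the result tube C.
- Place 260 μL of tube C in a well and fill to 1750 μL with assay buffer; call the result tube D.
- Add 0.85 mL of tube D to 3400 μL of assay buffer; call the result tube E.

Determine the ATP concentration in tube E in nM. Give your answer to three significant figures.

282 nM

Step 1: 0.72 mL + 6.3 mL = 7.02 mL total → factor 7.02/0.72 = 9.75
Step 2: 25-fold → factor 25
Step 3: 4.2 mL + 3050 μL = 7.25 mL total → factor 7.25/4.2 = 1.7262
Step 4: 260 μL brought to 1750 μL → factor 1750/260 = 6.7308
Step 5: 0.85 mL + 3400 μL = 4.25 mL total → factor 4.25/0.85 = 5
Overall dilution factor = 9.75 × 25 × 1.7262 × 6.7308 × 5 = 14160
Final = 4.00 mM / 14160 = 0.0002825 mM = 282 nM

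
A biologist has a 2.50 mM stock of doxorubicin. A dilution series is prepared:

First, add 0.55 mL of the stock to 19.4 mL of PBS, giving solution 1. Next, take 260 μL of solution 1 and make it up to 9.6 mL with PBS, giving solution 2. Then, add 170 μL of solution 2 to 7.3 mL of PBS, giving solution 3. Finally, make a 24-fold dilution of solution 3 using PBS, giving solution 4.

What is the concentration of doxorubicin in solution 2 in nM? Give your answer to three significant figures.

1.87 × 10^3 nM

Step 1: 0.55 mL + 19.4 mL = 19.95 mL total → factor 19.95/0.55 = 36.273
Step 2: 260 μL brought to 9.6 mL → factor 9600/260 = 36.923
Dilution factor through solution 2 = 36.273 × 36.923 = 1339.3
[solution 2] = 2.50 mM / 1339.3 = 0.001867 mM = 1.87 × 10^3 nM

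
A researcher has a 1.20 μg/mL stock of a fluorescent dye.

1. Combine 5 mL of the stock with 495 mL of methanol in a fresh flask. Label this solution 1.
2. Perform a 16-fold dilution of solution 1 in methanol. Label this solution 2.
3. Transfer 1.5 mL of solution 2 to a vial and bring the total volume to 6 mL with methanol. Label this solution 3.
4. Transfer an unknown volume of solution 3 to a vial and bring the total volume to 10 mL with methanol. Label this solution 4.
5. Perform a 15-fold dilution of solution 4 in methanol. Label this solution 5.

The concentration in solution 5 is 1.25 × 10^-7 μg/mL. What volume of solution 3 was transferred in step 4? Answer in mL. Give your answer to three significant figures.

Step 1: 5 mL + 495 mL = 500 mL total → factor 500/5 = 100
Step 2: 16-fold → factor 16
Step 3: 1.5 mL brought to 6 mL → factor 6/1.5 = 4
Step 4: v brought to 10 mL → factor = 10 mL/v
Step 5: 15-fold → factor 15
Product of known-step factors = 96000
Overall factor = 1.20 μg/mL / (1.25 × 10^-7 μg/mL) = 9.6 × 10^6
Step-4 factor = 9.6 × 10^6 / 96000 = 100
v = 10 mL / 100 = 0.100 mL

0.100 mL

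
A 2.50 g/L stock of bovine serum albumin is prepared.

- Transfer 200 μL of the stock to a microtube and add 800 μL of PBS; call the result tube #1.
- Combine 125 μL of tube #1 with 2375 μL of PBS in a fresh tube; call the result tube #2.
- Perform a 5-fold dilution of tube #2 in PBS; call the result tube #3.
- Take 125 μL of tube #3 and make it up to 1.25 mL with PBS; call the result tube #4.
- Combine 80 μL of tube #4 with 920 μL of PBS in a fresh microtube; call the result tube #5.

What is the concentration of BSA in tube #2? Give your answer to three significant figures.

Step 1: 200 μL + 800 μL = 1000 μL total → factor 1000/200 = 5
Step 2: 125 μL + 2375 μL = 2500 μL total → factor 2500/125 = 20
Dilution factor through tube #2 = 5 × 20 = 100
[tube #2] = 2.50 g/L / 100 = 0.0250 g/L

0.0250 g/L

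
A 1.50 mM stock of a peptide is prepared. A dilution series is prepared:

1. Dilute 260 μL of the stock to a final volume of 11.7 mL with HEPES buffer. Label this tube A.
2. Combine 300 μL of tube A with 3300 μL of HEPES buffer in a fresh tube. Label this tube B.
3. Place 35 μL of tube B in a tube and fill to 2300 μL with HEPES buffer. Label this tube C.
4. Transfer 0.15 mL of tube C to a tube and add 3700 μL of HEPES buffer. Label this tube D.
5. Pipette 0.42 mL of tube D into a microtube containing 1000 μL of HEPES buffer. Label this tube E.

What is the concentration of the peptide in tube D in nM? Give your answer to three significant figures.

1.65 nM

Step 1: 260 μL brought to 11.7 mL → factor 11700/260 = 45
Step 2: 300 μL + 3300 μL = 3600 μL total → factor 3600/300 = 12
Step 3: 35 μL brought to 2300 μL → factor 2300/35 = 65.714
Step 4: 0.15 mL + 3700 μL = 3.85 mL total → factor 3.85/0.15 = 25.667
Dilution factor through tube D = 45 × 12 × 65.714 × 25.667 = 9.108 × 10^5
[tube D] = 1.50 mM / 9.108 × 10^5 = 1.647 × 10^-6 mM = 1.65 nM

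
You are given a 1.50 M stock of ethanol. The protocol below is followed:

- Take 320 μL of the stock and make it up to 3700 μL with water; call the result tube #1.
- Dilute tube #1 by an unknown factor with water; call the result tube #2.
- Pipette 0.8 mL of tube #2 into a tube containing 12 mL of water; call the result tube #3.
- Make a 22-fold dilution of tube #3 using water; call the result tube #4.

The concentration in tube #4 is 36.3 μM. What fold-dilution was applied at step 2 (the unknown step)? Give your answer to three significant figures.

10.2-fold

Step 1: 320 μL brought to 3700 μL → factor 3700/320 = 11.562
Step 2: unknown factor x
Step 3: 0.8 mL + 12 mL = 12.8 mL total → factor 12.8/0.8 = 16
Step 4: 22-fold → factor 22
Product of known-step factors = 4070
Overall factor = 1.50 M / (36.3 μM) = 41322
x = 41322 / 4070 = 10.2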